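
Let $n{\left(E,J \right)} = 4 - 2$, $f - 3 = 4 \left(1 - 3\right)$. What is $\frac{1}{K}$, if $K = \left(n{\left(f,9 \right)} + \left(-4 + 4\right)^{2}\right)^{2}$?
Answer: $\frac{1}{4} \approx 0.25$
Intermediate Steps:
$f = -5$ ($f = 3 + 4 \left(1 - 3\right) = 3 + 4 \left(-2\right) = 3 - 8 = -5$)
$n{\left(E,J \right)} = 2$ ($n{\left(E,J \right)} = 4 - 2 = 2$)
$K = 4$ ($K = \left(2 + \left(-4 + 4\right)^{2}\right)^{2} = \left(2 + 0^{2}\right)^{2} = \left(2 + 0\right)^{2} = 2^{2} = 4$)
$\frac{1}{K} = \frac{1}{4}$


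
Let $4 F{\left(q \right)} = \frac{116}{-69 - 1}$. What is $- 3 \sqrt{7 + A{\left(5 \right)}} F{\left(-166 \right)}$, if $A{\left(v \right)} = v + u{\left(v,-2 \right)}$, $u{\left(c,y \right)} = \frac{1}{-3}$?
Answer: $\frac{29 \sqrt{105}}{70} \approx 4.2452$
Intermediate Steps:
$u{\left(c,y \right)} = - \frac{1}{3}$
$A{\left(v \right)} = - \frac{1}{3} + v$ ($A{\left(v \right)} = v - \frac{1}{3} = - \frac{1}{3} + v$)
$F{\left(q \right)} = - \frac{29}{70}$ ($F{\left(q \right)} = \frac{116 \frac{1}{-69 - 1}}{4} = \frac{116 \frac{1}{-70}}{4} = \frac{116 \left(- \frac{1}{70}\right)}{4} = \frac{1}{4} \left(- \frac{58}{35}\right) = - \frac{29}{70}$)
$- 3 \sqrt{7 + A{\left(5 \right)}} F{\left(-166 \right)} = - 3 \sqrt{7 + \left(- \frac{1}{3} + 5\right)} \left(- \frac{29}{70}\right) = - 3 \sqrt{7 + \frac{14}{3}} \left(- \frac{29}{70}\right) = - 3 \sqrt{\frac{35}{3}} \left(- \frac{29}{70}\right) = - 3 \frac{\sqrt{105}}{3} \left(- \frac{29}{70}\right) = - \sqrt{105} \left(- \frac{29}{70}\right) = \frac{29 \sqrt{105}}{70}$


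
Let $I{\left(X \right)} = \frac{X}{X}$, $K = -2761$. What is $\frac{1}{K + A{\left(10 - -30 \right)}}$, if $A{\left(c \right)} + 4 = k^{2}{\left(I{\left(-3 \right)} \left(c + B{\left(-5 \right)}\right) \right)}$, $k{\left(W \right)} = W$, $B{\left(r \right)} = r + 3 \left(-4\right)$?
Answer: $- \frac{1}{2236} \approx -0.00044723$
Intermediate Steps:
$B{\left(r \right)} = -12 + r$ ($B{\left(r \right)} = r - 12 = -12 + r$)
$I{\left(X \right)} = 1$
$A{\left(c \right)} = -4 + \left(-17 + c\right)^{2}$ ($A{\left(c \right)} = -4 + \left(1 \left(c - 17\right)\right)^{2} = -4 + \left(1 \left(-17 + c\right)\right)^{2} = -4 + \left(-17 + c\right)^{2}$)
$\frac{1}{K + A{\left(10 - -30 \right)}} = \frac{1}{-2761 - \left(4 - \left(-17 + \left(10 - -30\right)\right)^{2}\right)} = \frac{1}{-2761 - \left(4 - \left(-17 + \left(10 + 30\right)\right)^{2}\right)} = \frac{1}{-2761 - \left(4 - \left(-17 + 40\right)^{2}\right)} = \frac{1}{-2761 - \left(4 - 23^{2}\right)} = \frac{1}{-2761 + \left(-4 + 529\right)} = \frac{1}{-2761 + 525} = \frac{1}{-2236} = - \frac{1}{2236}$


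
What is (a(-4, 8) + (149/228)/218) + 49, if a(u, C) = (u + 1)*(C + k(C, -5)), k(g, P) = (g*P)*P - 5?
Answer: -27834091/49704 ≈ -560.00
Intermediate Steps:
k(g, P) = -5 + g*P² (k(g, P) = (P*g)*P - 5 = g*P² - 5 = -5 + g*P²)
a(u, C) = (1 + u)*(-5 + 26*C) (a(u, C) = (u + 1)*(C + (-5 + C*(-5)²)) = (1 + u)*(C + (-5 + C*25)) = (1 + u)*(C + (-5 + 25*C)) = (1 + u)*(-5 + 26*C))
(a(-4, 8) + (149/228)/218) + 49 = ((-5 - 5*(-4) + 26*8 + 26*8*(-4)) + (149/228)/218) + 49 = ((-5 + 20 + 208 - 832) + (149*(1/228))*(1/218)) + 49 = (-609 + (149/228)*(1/218)) + 49 = (-609 + 149/49704) + 49 = -30269587/49704 + 49 = -27834091/49704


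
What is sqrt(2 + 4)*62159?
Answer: 62159*sqrt(6) ≈ 1.5226e+5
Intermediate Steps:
sqrt(2 + 4)*62159 = sqrt(6)*62159 = 62159*sqrt(6)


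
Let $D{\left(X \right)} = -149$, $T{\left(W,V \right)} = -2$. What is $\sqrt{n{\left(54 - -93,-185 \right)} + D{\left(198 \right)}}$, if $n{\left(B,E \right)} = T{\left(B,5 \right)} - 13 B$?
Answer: $i \sqrt{2062} \approx 45.409 i$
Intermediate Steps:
$n{\left(B,E \right)} = -2 - 13 B$
$\sqrt{n{\left(54 - -93,-185 \right)} + D{\left(198 \right)}} = \sqrt{\left(-2 - 13 \left(54 - -93\right)\right) - 149} = \sqrt{\left(-2 - 13 \left(54 + 93\right)\right) - 149} = \sqrt{\left(-2 - 1911\right) - 149} = \sqrt{-1913 - 149} = \sqrt{-2062} = i \sqrt{2062}$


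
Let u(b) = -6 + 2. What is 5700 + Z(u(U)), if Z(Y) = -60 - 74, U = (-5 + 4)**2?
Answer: 5566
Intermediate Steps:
U = 1 (U = (-1)**2 = 1)
u(b) = -4
Z(Y) = -134
5700 + Z(u(U)) = 5700 - 134 = 5566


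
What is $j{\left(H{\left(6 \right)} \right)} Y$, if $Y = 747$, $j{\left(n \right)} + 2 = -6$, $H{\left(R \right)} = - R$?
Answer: $-5976$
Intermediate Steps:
$j{\left(n \right)} = -8$ ($j{\left(n \right)} = -2 - 6 = -8$)
$j{\left(H{\left(6 \right)} \right)} Y = \left(-8\right) 747 = -5976$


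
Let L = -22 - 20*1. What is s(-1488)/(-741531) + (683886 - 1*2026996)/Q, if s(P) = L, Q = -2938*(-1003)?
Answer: -23710331791/52027474577 ≈ -0.45573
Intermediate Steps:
Q = 2946814
L = -42 (L = -22 - 20 = -42)
s(P) = -42
s(-1488)/(-741531) + (683886 - 1*2026996)/Q = -42/(-741531) + (683886 - 1*2026996)/2946814 = -42*(-1/741531) + (683886 - 2026996)*(1/2946814) = 2/35311 - 1343110*1/2946814 = 2/35311 - 671555/1473407 = -23710331791/52027474577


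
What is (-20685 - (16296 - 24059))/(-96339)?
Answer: 12922/96339 ≈ 0.13413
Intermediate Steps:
(-20685 - (16296 - 24059))/(-96339) = (-20685 - 1*(-7763))*(-1/96339) = (-20685 + 7763)*(-1/96339) = -12922*(-1/96339) = 12922/96339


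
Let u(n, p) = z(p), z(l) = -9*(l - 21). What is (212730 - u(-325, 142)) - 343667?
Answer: -129848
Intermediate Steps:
z(l) = 189 - 9*l (z(l) = -9*(-21 + l) = 189 - 9*l)
u(n, p) = 189 - 9*p
(212730 - u(-325, 142)) - 343667 = (212730 - (189 - 9*142)) - 343667 = (212730 - (189 - 1278)) - 343667 = (212730 - 1*(-1089)) - 343667 = (212730 + 1089) - 343667 = 213819 - 343667 = -129848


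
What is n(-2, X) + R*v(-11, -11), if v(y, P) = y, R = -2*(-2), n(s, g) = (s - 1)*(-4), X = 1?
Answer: -32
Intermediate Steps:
n(s, g) = 4 - 4*s (n(s, g) = (-1 + s)*(-4) = 4 - 4*s)
R = 4
n(-2, X) + R*v(-11, -11) = (4 - 4*(-2)) + 4*(-11) = (4 + 8) - 44 = 12 - 44 = -32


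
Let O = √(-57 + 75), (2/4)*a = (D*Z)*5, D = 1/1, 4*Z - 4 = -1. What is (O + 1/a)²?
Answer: 4054/225 + 4*√2/5 ≈ 19.149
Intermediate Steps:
Z = ¾ (Z = 1 + (¼)*(-1) = 1 - ¼ = ¾ ≈ 0.75000)
D = 1
a = 15/2 (a = 2*((1*(¾))*5) = 2*((¾)*5) = 2*(15/4) = 15/2 ≈ 7.5000)
O = 3*√2 (O = √18 = 3*√2 ≈ 4.2426)
(O + 1/a)² = (3*√2 + 1/(15/2))² = (3*√2 + 2/15)² = (2/15 + 3*√2)²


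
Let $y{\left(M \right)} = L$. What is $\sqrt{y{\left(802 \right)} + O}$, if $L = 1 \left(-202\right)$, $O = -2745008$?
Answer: $i \sqrt{2745210} \approx 1656.9 i$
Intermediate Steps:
$L = -202$
$y{\left(M \right)} = -202$
$\sqrt{y{\left(802 \right)} + O} = \sqrt{-202 - 2745008} = \sqrt{-2745210} = i \sqrt{2745210}$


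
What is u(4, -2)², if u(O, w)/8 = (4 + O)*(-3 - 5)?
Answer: 262144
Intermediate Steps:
u(O, w) = -256 - 64*O (u(O, w) = 8*((4 + O)*(-3 - 5)) = 8*((4 + O)*(-8)) = 8*(-32 - 8*O) = -256 - 64*O)
u(4, -2)² = (-256 - 64*4)² = (-256 - 256)² = (-512)² = 262144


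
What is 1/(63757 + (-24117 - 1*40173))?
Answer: -1/533 ≈ -0.0018762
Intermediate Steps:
1/(63757 + (-24117 - 1*40173)) = 1/(63757 + (-24117 - 40173)) = 1/(63757 - 64290) = 1/(-533) = -1/533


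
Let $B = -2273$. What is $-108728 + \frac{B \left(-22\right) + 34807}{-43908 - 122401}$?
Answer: $- \frac{18082529765}{166309} \approx -1.0873 \cdot 10^{5}$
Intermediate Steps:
$-108728 + \frac{B \left(-22\right) + 34807}{-43908 - 122401} = -108728 + \frac{\left(-2273\right) \left(-22\right) + 34807}{-43908 - 122401} = -108728 + \frac{50006 + 34807}{-166309} = -108728 + 84813 \left(- \frac{1}{166309}\right) = -108728 - \frac{84813}{166309} = - \frac{18082529765}{166309}$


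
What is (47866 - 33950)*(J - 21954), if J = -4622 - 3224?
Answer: -414696800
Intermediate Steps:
J = -7846
(47866 - 33950)*(J - 21954) = (47866 - 33950)*(-7846 - 21954) = 13916*(-29800) = -414696800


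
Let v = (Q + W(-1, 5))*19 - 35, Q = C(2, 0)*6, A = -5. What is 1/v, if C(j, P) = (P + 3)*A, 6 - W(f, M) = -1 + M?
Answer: -1/1707 ≈ -0.00058582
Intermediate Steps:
W(f, M) = 7 - M (W(f, M) = 6 - (-1 + M) = 6 + (1 - M) = 7 - M)
C(j, P) = -15 - 5*P (C(j, P) = (P + 3)*(-5) = (3 + P)*(-5) = -15 - 5*P)
Q = -90 (Q = (-15 - 5*0)*6 = (-15 + 0)*6 = -15*6 = -90)
v = -1707 (v = (-90 + (7 - 1*5))*19 - 35 = (-90 + (7 - 5))*19 - 35 = (-90 + 2)*19 - 35 = -88*19 - 35 = -1672 - 35 = -1707)
1/v = 1/(-1707) = -1/1707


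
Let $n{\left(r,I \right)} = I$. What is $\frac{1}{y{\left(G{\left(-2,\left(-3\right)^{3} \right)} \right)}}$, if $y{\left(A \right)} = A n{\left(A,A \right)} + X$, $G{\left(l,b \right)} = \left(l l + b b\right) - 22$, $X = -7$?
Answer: $\frac{1}{505514} \approx 1.9782 \cdot 10^{-6}$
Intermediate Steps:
$G{\left(l,b \right)} = -22 + b^{2} + l^{2}$ ($G{\left(l,b \right)} = \left(l^{2} + b^{2}\right) - 22 = \left(b^{2} + l^{2}\right) - 22 = -22 + b^{2} + l^{2}$)
$y{\left(A \right)} = -7 + A^{2}$ ($y{\left(A \right)} = A A - 7 = A^{2} - 7 = -7 + A^{2}$)
$\frac{1}{y{\left(G{\left(-2,\left(-3\right)^{3} \right)} \right)}} = \frac{1}{-7 + \left(-22 + \left(\left(-3\right)^{3}\right)^{2} + \left(-2\right)^{2}\right)^{2}} = \frac{1}{-7 + \left(-22 + \left(-27\right)^{2} + 4\right)^{2}} = \frac{1}{-7 + \left(-22 + 729 + 4\right)^{2}} = \frac{1}{-7 + 711^{2}} = \frac{1}{-7 + 505521} = \frac{1}{505514}$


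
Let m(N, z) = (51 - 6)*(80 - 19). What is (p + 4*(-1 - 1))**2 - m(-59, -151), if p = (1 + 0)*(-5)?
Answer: -2576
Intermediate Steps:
p = -5 (p = 1*(-5) = -5)
m(N, z) = 2745 (m(N, z) = 45*61 = 2745)
(p + 4*(-1 - 1))**2 - m(-59, -151) = (-5 + 4*(-1 - 1))**2 - 1*2745 = (-5 + 4*(-2))**2 - 2745 = (-5 - 8)**2 - 2745 = (-13)**2 - 2745 = 169 - 2745 = -2576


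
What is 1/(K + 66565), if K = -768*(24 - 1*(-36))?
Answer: 1/20485 ≈ 4.8816e-5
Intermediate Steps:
K = -46080 (K = -768*(24 + 36) = -768*60 = -46080)
1/(K + 66565) = 1/(-46080 + 66565) = 1/20485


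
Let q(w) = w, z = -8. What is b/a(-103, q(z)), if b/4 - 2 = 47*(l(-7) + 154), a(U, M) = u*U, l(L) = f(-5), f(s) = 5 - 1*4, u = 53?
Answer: -29148/5459 ≈ -5.3394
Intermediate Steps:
f(s) = 1 (f(s) = 5 - 4 = 1)
l(L) = 1
a(U, M) = 53*U
b = 29148 (b = 8 + 4*(47*(1 + 154)) = 8 + 4*(47*155) = 8 + 4*7285 = 8 + 29140 = 29148)
b/a(-103, q(z)) = 29148/((53*(-103))) = 29148/(-5459) = 29148*(-1/5459) = -29148/5459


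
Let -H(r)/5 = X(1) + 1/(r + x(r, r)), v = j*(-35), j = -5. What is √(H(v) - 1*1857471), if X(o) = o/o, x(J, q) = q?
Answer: I*√9101632470/70 ≈ 1362.9*I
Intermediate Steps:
X(o) = 1
v = 175 (v = -5*(-35) = 175)
H(r) = -5 - 5/(2*r) (H(r) = -5*(1 + 1/(r + r)) = -5*(1 + 1/(2*r)) = -5 - 5/(2*r))
√(H(v) - 1*1857471) = √((-5 - 5/2/175) - 1*1857471) = √((-5 - 5/2*1/175) - 1857471) = √((-5 - 1/70) - 1857471) = √(-351/70 - 1857471) = √(-130023321/70) = I*√9101632470/70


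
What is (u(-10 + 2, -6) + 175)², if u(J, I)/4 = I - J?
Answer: 33489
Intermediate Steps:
u(J, I) = -4*J + 4*I (u(J, I) = 4*(I - J) = -4*J + 4*I)
(u(-10 + 2, -6) + 175)² = ((-4*(-10 + 2) + 4*(-6)) + 175)² = ((-4*(-8) - 24) + 175)² = ((32 - 24) + 175)² = (8 + 175)² = 183² = 33489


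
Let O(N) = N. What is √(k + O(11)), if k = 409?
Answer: 2*√105 ≈ 20.494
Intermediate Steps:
√(k + O(11)) = √(409 + 11) = √420 = 2*√105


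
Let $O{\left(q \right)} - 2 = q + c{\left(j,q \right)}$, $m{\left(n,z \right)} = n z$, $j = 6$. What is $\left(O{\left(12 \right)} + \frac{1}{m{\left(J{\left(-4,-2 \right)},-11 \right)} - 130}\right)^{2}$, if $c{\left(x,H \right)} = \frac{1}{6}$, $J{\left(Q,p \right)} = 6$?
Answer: $\frac{69338929}{345744} \approx 200.55$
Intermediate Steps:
$c{\left(x,H \right)} = \frac{1}{6}$
$O{\left(q \right)} = \frac{13}{6} + q$ ($O{\left(q \right)} = 2 + \left(q + \frac{1}{6}\right) = 2 + \left(\frac{1}{6} + q\right) = \frac{13}{6} + q$)
$\left(O{\left(12 \right)} + \frac{1}{m{\left(J{\left(-4,-2 \right)},-11 \right)} - 130}\right)^{2} = \left(\left(\frac{13}{6} + 12\right) + \frac{1}{6 \left(-11\right) - 130}\right)^{2} = \left(\frac{85}{6} + \frac{1}{-66 - 130}\right)^{2} = \left(\frac{85}{6} + \frac{1}{-196}\right)^{2} = \left(\frac{85}{6} - \frac{1}{196}\right)^{2} = \left(\frac{8327}{588}\right)^{2} = \frac{69338929}{345744}$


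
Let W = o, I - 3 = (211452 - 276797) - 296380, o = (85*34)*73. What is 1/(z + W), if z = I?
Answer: -1/150752 ≈ -6.6334e-6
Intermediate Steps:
o = 210970 (o = 2890*73 = 210970)
I = -361722 (I = 3 + ((211452 - 276797) - 296380) = 3 + (-65345 - 296380) = 3 - 361725 = -361722)
W = 210970
z = -361722
1/(z + W) = 1/(-361722 + 210970) = 1/(-150752) = -1/150752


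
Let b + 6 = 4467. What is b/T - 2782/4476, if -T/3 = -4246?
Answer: -644570/2375637 ≈ -0.27133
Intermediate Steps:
b = 4461 (b = -6 + 4467 = 4461)
T = 12738 (T = -3*(-4246) = 12738)
b/T - 2782/4476 = 4461/12738 - 2782/4476 = 4461*(1/12738) - 2782*1/4476 = 1487/4246 - 1391/2238 = -644570/2375637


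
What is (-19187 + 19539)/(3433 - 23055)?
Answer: -176/9811 ≈ -0.017939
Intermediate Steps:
(-19187 + 19539)/(3433 - 23055) = 352/(-19622) = 352*(-1/19622) = -176/9811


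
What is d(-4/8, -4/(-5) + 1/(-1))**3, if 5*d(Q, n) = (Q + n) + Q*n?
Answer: -27/15625 ≈ -0.0017280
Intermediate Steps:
d(Q, n) = Q/5 + n/5 + Q*n/5 (d(Q, n) = ((Q + n) + Q*n)/5 = (Q + n + Q*n)/5 = Q/5 + n/5 + Q*n/5)
d(-4/8, -4/(-5) + 1/(-1))**3 = ((-4/8)/5 + (-4/(-5) + 1/(-1))/5 + (-4/8)*(-4/(-5) + 1/(-1))/5)**3 = ((-4*1/8)/5 + (-4*(-1/5) + 1*(-1))/5 + (-4*1/8)*(-4*(-1/5) + 1*(-1))/5)**3 = ((1/5)*(-1/2) + (4/5 - 1)/5 + (1/5)*(-1/2)*(4/5 - 1))**3 = (-1/10 + (1/5)*(-1/5) + (1/5)*(-1/2)*(-1/5))**3 = (-1/10 - 1/25 + 1/50)**3 = (-3/25)**3 = -27/15625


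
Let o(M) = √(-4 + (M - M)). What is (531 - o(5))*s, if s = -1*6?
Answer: -3186 + 12*I ≈ -3186.0 + 12.0*I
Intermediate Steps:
o(M) = 2*I (o(M) = √(-4 + 0) = √(-4) = 2*I)
s = -6
(531 - o(5))*s = (531 - 2*I)*(-6) = -3186 + 12*I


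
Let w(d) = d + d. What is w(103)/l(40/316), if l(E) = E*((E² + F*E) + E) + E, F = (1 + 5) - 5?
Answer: 50783017/39605 ≈ 1282.2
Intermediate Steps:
F = 1 (F = 6 - 5 = 1)
w(d) = 2*d
l(E) = E + E*(E² + 2*E) (l(E) = E*((E² + 1*E) + E) + E = E*((E² + E) + E) + E = E*((E + E²) + E) + E = E*(E² + 2*E) + E = E + E*(E² + 2*E))
w(103)/l(40/316) = (2*103)/(((40/316)*(1 + (40/316)² + 2*(40/316)))) = 206/(((40*(1/316))*(1 + (40*(1/316))² + 2*(40*(1/316))))) = 206/((10*(1 + (10/79)² + 2*(10/79))/79)) = 206/((10*(1 + 100/6241 + 20/79)/79)) = 206/(((10/79)*(7921/6241))) = 206/(79210/493039) = 206*(493039/79210) = 50783017/39605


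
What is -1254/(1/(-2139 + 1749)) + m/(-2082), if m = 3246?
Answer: 169703279/347 ≈ 4.8906e+5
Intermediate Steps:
-1254/(1/(-2139 + 1749)) + m/(-2082) = -1254/(1/(-2139 + 1749)) + 3246/(-2082) = -1254/(1/(-390)) + 3246*(-1/2082) = -1254/(-1/390) - 541/347 = -1254*(-390) - 541/347 = 489060 - 541/347 = 169703279/347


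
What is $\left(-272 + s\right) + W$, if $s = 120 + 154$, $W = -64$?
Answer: $-62$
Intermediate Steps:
$s = 274$
$\left(-272 + s\right) + W = \left(-272 + 274\right) - 64 = 2 - 64 = -62$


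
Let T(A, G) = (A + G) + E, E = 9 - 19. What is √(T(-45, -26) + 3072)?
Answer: √2991 ≈ 54.690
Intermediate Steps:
E = -10
T(A, G) = -10 + A + G (T(A, G) = (A + G) - 10 = -10 + A + G)
√(T(-45, -26) + 3072) = √((-10 - 45 - 26) + 3072) = √(-81 + 3072) = √2991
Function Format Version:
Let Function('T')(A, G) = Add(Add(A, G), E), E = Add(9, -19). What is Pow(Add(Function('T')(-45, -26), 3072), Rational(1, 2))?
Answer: Pow(2991, Rational(1, 2)) ≈ 54.690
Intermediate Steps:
E = -10
Function('T')(A, G) = Add(-10, A, G) (Function('T')(A, G) = Add(Add(A, G), -10) = Add(-10, A, G))
Pow(Add(Function('T')(-45, -26), 3072), Rational(1, 2)) = Pow(Add(Add(-10, -45, -26), 3072), Rational(1, 2)) = Pow(Add(-81, 3072), Rational(1, 2)) = Pow(2991, Rational(1, 2))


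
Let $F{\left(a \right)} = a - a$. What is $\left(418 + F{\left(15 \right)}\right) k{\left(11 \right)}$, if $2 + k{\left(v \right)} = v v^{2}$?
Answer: $555522$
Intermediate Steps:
$k{\left(v \right)} = -2 + v^{3}$ ($k{\left(v \right)} = -2 + v v^{2} = -2 + v^{3}$)
$F{\left(a \right)} = 0$
$\left(418 + F{\left(15 \right)}\right) k{\left(11 \right)} = \left(418 + 0\right) \left(-2 + 11^{3}\right) = 418 \left(-2 + 1331\right) = 418 \cdot 1329 = 555522$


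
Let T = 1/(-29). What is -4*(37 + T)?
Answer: -4288/29 ≈ -147.86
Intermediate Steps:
T = -1/29 ≈ -0.034483
-4*(37 + T) = -4*(37 - 1/29) = -4*1072/29 = -4288/29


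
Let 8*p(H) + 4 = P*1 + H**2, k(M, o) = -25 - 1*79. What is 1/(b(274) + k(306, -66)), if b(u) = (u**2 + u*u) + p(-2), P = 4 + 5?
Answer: 8/1200393 ≈ 6.6645e-6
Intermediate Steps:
P = 9
k(M, o) = -104 (k(M, o) = -25 - 79 = -104)
p(H) = 5/8 + H**2/8 (p(H) = -1/2 + (9*1 + H**2)/8 = -1/2 + (9 + H**2)/8 = -1/2 + (9/8 + H**2/8) = 5/8 + H**2/8)
b(u) = 9/8 + 2*u**2 (b(u) = (u**2 + u*u) + (5/8 + (1/8)*(-2)**2) = (u**2 + u**2) + (5/8 + (1/8)*4) = 2*u**2 + (5/8 + 1/2) = 2*u**2 + 9/8 = 9/8 + 2*u**2)
1/(b(274) + k(306, -66)) = 1/((9/8 + 2*274**2) - 104) = 1/((9/8 + 2*75076) - 104) = 1/((9/8 + 150152) - 104) = 1/(1201225/8 - 104) = 1/(1200393/8) = 8/1200393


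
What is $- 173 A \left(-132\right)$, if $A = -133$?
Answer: $-3037188$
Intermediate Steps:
$- 173 A \left(-132\right) = \left(-173\right) \left(-133\right) \left(-132\right) = 23009 \left(-132\right) = -3037188$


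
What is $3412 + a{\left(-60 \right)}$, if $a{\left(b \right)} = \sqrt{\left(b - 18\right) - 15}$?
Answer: $3412 + i \sqrt{93} \approx 3412.0 + 9.6436 i$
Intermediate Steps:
$a{\left(b \right)} = \sqrt{-33 + b}$ ($a{\left(b \right)} = \sqrt{\left(-18 + b\right) - 15} = \sqrt{-33 + b}$)
$3412 + a{\left(-60 \right)} = 3412 + \sqrt{-33 - 60} = 3412 + \sqrt{-93} = 3412 + i \sqrt{93}$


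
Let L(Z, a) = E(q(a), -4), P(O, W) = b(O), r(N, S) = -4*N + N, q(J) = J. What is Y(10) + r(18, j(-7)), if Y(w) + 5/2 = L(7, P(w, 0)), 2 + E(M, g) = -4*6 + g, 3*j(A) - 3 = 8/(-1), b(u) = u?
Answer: -173/2 ≈ -86.500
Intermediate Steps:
j(A) = -5/3 (j(A) = 1 + (8/(-1))/3 = 1 + (8*(-1))/3 = 1 + (⅓)*(-8) = 1 - 8/3 = -5/3)
E(M, g) = -26 + g (E(M, g) = -2 + (-4*6 + g) = -2 + (-24 + g) = -26 + g)
r(N, S) = -3*N
P(O, W) = O
L(Z, a) = -30 (L(Z, a) = -26 - 4 = -30)
Y(w) = -65/2 (Y(w) = -5/2 - 30 = -65/2)
Y(10) + r(18, j(-7)) = -65/2 - 3*18 = -65/2 - 54 = -173/2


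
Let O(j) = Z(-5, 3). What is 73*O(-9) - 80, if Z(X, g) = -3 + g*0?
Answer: -299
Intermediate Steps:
Z(X, g) = -3 (Z(X, g) = -3 + 0 = -3)
O(j) = -3
73*O(-9) - 80 = 73*(-3) - 80 = -219 - 80 = -299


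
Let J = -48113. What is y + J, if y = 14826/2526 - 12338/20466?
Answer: -207252589915/4308093 ≈ -48108.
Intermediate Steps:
y = 22688594/4308093 (y = 14826*(1/2526) - 12338*1/20466 = 2471/421 - 6169/10233 = 22688594/4308093 ≈ 5.2665)
y + J = 22688594/4308093 - 48113 = -207252589915/4308093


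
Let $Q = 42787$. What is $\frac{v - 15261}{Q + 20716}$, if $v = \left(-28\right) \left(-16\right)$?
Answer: $- \frac{14813}{63503} \approx -0.23326$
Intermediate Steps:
$v = 448$
$\frac{v - 15261}{Q + 20716} = \frac{448 - 15261}{42787 + 20716} = - \frac{14813}{63503}$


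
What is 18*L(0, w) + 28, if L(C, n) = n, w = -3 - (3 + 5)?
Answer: -170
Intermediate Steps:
w = -11 (w = -3 - 1*8 = -3 - 8 = -11)
18*L(0, w) + 28 = 18*(-11) + 28 = -198 + 28 = -170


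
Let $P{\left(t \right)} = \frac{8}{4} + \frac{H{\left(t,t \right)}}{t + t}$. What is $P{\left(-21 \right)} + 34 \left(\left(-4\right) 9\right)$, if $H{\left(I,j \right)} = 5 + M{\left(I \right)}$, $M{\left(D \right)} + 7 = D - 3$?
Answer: $- \frac{25649}{21} \approx -1221.4$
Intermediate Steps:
$M{\left(D \right)} = -10 + D$ ($M{\left(D \right)} = -7 + \left(D - 3\right) = -7 + \left(-3 + D\right) = -10 + D$)
$H{\left(I,j \right)} = -5 + I$ ($H{\left(I,j \right)} = 5 + \left(-10 + I\right) = -5 + I$)
$P{\left(t \right)} = 2 + \frac{-5 + t}{2 t}$ ($P{\left(t \right)} = \frac{8}{4} + \frac{-5 + t}{t + t} = 8 \cdot \frac{1}{4} + \frac{-5 + t}{2 t} = 2 + \left(-5 + t\right) \frac{1}{2 t} = 2 + \frac{-5 + t}{2 t}$)
$P{\left(-21 \right)} + 34 \left(\left(-4\right) 9\right) = \frac{5 \left(-1 - 21\right)}{2 \left(-21\right)} + 34 \left(\left(-4\right) 9\right) = \frac{5}{2} \left(- \frac{1}{21}\right) \left(-22\right) + 34 \left(-36\right) = \frac{55}{21} - 1224 = - \frac{25649}{21}$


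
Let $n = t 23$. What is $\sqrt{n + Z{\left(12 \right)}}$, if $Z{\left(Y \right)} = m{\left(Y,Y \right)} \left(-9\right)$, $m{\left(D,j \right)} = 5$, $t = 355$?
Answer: $2 \sqrt{2030} \approx 90.111$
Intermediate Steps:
$Z{\left(Y \right)} = -45$ ($Z{\left(Y \right)} = 5 \left(-9\right) = -45$)
$n = 8165$ ($n = 355 \cdot 23 = 8165$)
$\sqrt{n + Z{\left(12 \right)}} = \sqrt{8165 - 45} = \sqrt{8120} = 2 \sqrt{2030}$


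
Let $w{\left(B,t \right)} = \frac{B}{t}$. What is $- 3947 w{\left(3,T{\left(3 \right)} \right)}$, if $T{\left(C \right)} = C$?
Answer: $-3947$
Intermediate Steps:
$- 3947 w{\left(3,T{\left(3 \right)} \right)} = - 3947 \cdot \frac{3}{3} = - 3947 \cdot 3 \cdot \frac{1}{3} = \left(-3947\right) 1 = -3947$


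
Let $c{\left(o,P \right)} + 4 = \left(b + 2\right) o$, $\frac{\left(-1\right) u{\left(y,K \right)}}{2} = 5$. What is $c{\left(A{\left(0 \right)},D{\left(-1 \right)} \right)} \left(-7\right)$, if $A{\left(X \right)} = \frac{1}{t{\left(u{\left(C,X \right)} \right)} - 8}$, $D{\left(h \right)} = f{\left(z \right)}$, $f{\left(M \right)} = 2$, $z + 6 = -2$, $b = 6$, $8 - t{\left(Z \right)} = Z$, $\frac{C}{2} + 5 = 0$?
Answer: $\frac{112}{5} \approx 22.4$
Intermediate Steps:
$C = -10$ ($C = -10 + 2 \cdot 0 = -10 + 0 = -10$)
$u{\left(y,K \right)} = -10$ ($u{\left(y,K \right)} = \left(-2\right) 5 = -10$)
$t{\left(Z \right)} = 8 - Z$
$z = -8$ ($z = -6 - 2 = -8$)
$D{\left(h \right)} = 2$
$A{\left(X \right)} = \frac{1}{10}$ ($A{\left(X \right)} = \frac{1}{\left(8 - -10\right) - 8} = \frac{1}{\left(8 + 10\right) - 8} = \frac{1}{18 - 8} = \frac{1}{10}$)
$c{\left(o,P \right)} = -4 + 8 o$ ($c{\left(o,P \right)} = -4 + \left(6 + 2\right) o = -4 + 8 o$)
$c{\left(A{\left(0 \right)},D{\left(-1 \right)} \right)} \left(-7\right) = \left(-4 + 8 \cdot \frac{1}{10}\right) \left(-7\right) = \left(-4 + \frac{4}{5}\right) \left(-7\right) = \left(- \frac{16}{5}\right) \left(-7\right) = \frac{112}{5}$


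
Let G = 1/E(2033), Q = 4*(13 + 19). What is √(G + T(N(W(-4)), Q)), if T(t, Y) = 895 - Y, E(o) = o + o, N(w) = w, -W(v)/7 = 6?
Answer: √12680321118/4066 ≈ 27.695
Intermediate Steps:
W(v) = -42 (W(v) = -7*6 = -42)
E(o) = 2*o
Q = 128 (Q = 4*32 = 128)
G = 1/4066 (G = 1/(2*2033) = 1/4066 ≈ 0.00024594)
√(G + T(N(W(-4)), Q)) = √(1/4066 + (895 - 1*128)) = √(1/4066 + (895 - 128)) = √(1/4066 + 767) = √(3118623/4066) = √12680321118/4066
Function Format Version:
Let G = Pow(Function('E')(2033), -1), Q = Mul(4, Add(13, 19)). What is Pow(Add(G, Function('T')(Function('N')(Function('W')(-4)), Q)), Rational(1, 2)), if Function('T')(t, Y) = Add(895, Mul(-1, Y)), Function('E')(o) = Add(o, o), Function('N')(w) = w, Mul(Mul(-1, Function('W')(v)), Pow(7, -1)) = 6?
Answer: Mul(Rational(1, 4066), Pow(12680321118, Rational(1, 2))) ≈ 27.695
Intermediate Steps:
Function('W')(v) = -42 (Function('W')(v) = Mul(-7, 6) = -42)
Function('E')(o) = Mul(2, o)
Q = 128 (Q = Mul(4, 32) = 128)
G = Rational(1, 4066) (G = Pow(Mul(2, 2033), -1) = Pow(4066, -1) = Rational(1, 4066) ≈ 0.00024594)
Pow(Add(G, Function('T')(Function('N')(Function('W')(-4)), Q)), Rational(1, 2)) = Pow(Add(Rational(1, 4066), Add(895, Mul(-1, 128))), Rational(1, 2)) = Pow(Add(Rational(1, 4066), Add(895, -128)), Rational(1, 2)) = Pow(Add(Rational(1, 4066), 767), Rational(1, 2)) = Pow(Rational(3118623, 4066), Rational(1, 2)) = Mul(Rational(1, 4066), Pow(12680321118, Rational(1, 2)))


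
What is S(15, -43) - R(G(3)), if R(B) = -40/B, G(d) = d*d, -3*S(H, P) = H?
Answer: -5/9 ≈ -0.55556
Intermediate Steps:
S(H, P) = -H/3
G(d) = d²
S(15, -43) - R(G(3)) = -⅓*15 - (-40)/(3²) = -5 - (-40)/9 = -5 - 1*(-40/9) = -5 + 40/9 = -5/9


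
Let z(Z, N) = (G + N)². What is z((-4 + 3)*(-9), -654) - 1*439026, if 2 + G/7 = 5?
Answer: -38337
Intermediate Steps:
G = 21 (G = -14 + 7*5 = -14 + 35 = 21)
z(Z, N) = (21 + N)²
z((-4 + 3)*(-9), -654) - 1*439026 = (21 - 654)² - 1*439026 = (-633)² - 439026 = 400689 - 439026 = -38337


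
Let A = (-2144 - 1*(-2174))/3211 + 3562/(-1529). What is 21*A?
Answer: -239225952/4909619 ≈ -48.726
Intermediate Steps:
A = -11391712/4909619 (A = (-2144 + 2174)*(1/3211) + 3562*(-1/1529) = 30*(1/3211) - 3562/1529 = 30/3211 - 3562/1529 = -11391712/4909619 ≈ -2.3203)
21*A = 21*(-11391712/4909619) = -239225952/4909619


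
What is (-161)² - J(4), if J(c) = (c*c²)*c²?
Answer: 24897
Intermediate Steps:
J(c) = c⁵ (J(c) = c³*c² = c⁵)
(-161)² - J(4) = (-161)² - 1*4⁵ = 25921 - 1*1024 = 25921 - 1024 = 24897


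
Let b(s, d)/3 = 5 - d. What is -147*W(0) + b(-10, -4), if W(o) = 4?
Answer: -561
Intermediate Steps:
b(s, d) = 15 - 3*d (b(s, d) = 3*(5 - d) = 15 - 3*d)
-147*W(0) + b(-10, -4) = -147*4 + (15 - 3*(-4)) = -588 + (15 + 12) = -588 + 27 = -561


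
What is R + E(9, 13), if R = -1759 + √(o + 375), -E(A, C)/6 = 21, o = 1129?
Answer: -1885 + 4*√94 ≈ -1846.2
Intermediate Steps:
E(A, C) = -126 (E(A, C) = -6*21 = -126)
R = -1759 + 4*√94 (R = -1759 + √(1129 + 375) = -1759 + √1504 = -1759 + 4*√94 ≈ -1720.2)
R + E(9, 13) = (-1759 + 4*√94) - 126 = -1885 + 4*√94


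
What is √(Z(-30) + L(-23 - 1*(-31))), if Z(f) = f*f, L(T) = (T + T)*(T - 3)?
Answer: 14*√5 ≈ 31.305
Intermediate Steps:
L(T) = 2*T*(-3 + T) (L(T) = (2*T)*(-3 + T) = 2*T*(-3 + T))
Z(f) = f²
√(Z(-30) + L(-23 - 1*(-31))) = √((-30)² + 2*(-23 - 1*(-31))*(-3 + (-23 - 1*(-31)))) = √(900 + 2*(-23 + 31)*(-3 + (-23 + 31))) = √(900 + 2*8*(-3 + 8)) = √(900 + 2*8*5) = √(900 + 80) = √980 = 14*√5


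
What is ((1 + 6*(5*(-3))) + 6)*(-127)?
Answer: 10541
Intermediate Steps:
((1 + 6*(5*(-3))) + 6)*(-127) = ((1 + 6*(-15)) + 6)*(-127) = ((1 - 90) + 6)*(-127) = (-89 + 6)*(-127) = -83*(-127) = 10541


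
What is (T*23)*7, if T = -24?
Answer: -3864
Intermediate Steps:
(T*23)*7 = -24*23*7 = -552*7 = -3864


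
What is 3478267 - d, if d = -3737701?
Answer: 7215968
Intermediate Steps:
3478267 - d = 3478267 - 1*(-3737701) = 3478267 + 3737701 = 7215968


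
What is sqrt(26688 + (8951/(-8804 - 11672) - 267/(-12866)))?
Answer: 19*sqrt(320670791869806469)/65861054 ≈ 163.36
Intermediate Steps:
sqrt(26688 + (8951/(-8804 - 11672) - 267/(-12866))) = sqrt(26688 + (8951/(-20476) - 267*(-1/12866))) = sqrt(26688 + (8951*(-1/20476) + 267/12866)) = sqrt(26688 + (-8951/20476 + 267/12866)) = sqrt(26688 - 54848237/131722108) = sqrt(3515344770067/131722108) = 19*sqrt(320670791869806469)/65861054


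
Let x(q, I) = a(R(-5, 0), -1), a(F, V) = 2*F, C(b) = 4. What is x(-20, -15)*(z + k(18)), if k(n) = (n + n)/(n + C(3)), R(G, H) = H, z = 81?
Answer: 0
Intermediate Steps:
x(q, I) = 0 (x(q, I) = 2*0 = 0)
k(n) = 2*n/(4 + n) (k(n) = (n + n)/(n + 4) = (2*n)/(4 + n) = 2*n/(4 + n))
x(-20, -15)*(z + k(18)) = 0*(81 + 2*18/(4 + 18)) = 0*(81 + 2*18/22) = 0*(81 + 2*18*(1/22)) = 0*(81 + 18/11) = 0*(909/11) = 0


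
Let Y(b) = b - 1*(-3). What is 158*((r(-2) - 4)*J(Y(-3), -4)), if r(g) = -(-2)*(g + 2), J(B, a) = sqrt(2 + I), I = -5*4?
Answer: -1896*I*sqrt(2) ≈ -2681.3*I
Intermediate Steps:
Y(b) = 3 + b (Y(b) = b + 3 = 3 + b)
I = -20
J(B, a) = 3*I*sqrt(2) (J(B, a) = sqrt(2 - 20) = sqrt(-18) = 3*I*sqrt(2))
r(g) = 4 + 2*g (r(g) = -(-2)*(2 + g) = -(-4 - 2*g) = 4 + 2*g)
158*((r(-2) - 4)*J(Y(-3), -4)) = 158*(((4 + 2*(-2)) - 4)*(3*I*sqrt(2))) = 158*(((4 - 4) - 4)*(3*I*sqrt(2))) = 158*((0 - 4)*(3*I*sqrt(2))) = 158*(-12*I*sqrt(2)) = -1896*I*sqrt(2)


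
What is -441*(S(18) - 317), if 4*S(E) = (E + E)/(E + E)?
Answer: 558747/4 ≈ 1.3969e+5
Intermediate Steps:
S(E) = ¼ (S(E) = ((E + E)/(E + E))/4 = ((2*E)/((2*E)))/4 = ((2*E)*(1/(2*E)))/4 = (¼)*1 = ¼)
-441*(S(18) - 317) = -441*(¼ - 317) = -441*(-1267/4) = 558747/4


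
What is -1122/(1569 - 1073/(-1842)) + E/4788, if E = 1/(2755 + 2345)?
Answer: -50466917120029/70598926414800 ≈ -0.71484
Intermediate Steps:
E = 1/5100 ≈ 0.00019608
-1122/(1569 - 1073/(-1842)) + E/4788 = -1122/(1569 - 1073/(-1842)) + (1/5100)/4788 = -1122/(1569 - 1073*(-1/1842)) + (1/5100)*(1/4788) = -1122/(1569 + 1073/1842) + 1/24418800 = -1122/2891171/1842 + 1/24418800 = -1122*1842/2891171 + 1/24418800 = -2066724/2891171 + 1/24418800 = -50466917120029/70598926414800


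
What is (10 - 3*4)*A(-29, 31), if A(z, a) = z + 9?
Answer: 40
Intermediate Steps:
A(z, a) = 9 + z
(10 - 3*4)*A(-29, 31) = (10 - 3*4)*(9 - 29) = (10 - 12)*(-20) = -2*(-20) = 40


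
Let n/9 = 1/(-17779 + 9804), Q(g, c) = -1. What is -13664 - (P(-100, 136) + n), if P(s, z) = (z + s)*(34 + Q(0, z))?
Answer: -118444691/7975 ≈ -14852.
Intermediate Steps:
P(s, z) = 33*s + 33*z (P(s, z) = (z + s)*(34 - 1) = (s + z)*33 = 33*s + 33*z)
n = -9/7975 (n = 9/(-17779 + 9804) = 9/(-7975) = 9*(-1/7975) = -9/7975 ≈ -0.0011285)
-13664 - (P(-100, 136) + n) = -13664 - ((33*(-100) + 33*136) - 9/7975) = -13664 - ((-3300 + 4488) - 9/7975) = -13664 - (1188 - 9/7975) = -13664 - 1*9474291/7975 = -13664 - 9474291/7975 = -118444691/7975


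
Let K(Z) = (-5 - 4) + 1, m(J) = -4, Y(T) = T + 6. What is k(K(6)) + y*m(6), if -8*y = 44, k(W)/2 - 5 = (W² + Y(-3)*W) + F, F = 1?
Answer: 114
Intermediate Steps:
Y(T) = 6 + T
K(Z) = -8 (K(Z) = -9 + 1 = -8)
k(W) = 12 + 2*W² + 6*W (k(W) = 10 + 2*((W² + (6 - 3)*W) + 1) = 10 + 2*((W² + 3*W) + 1) = 10 + 2*(1 + W² + 3*W) = 10 + (2 + 2*W² + 6*W) = 12 + 2*W² + 6*W)
y = -11/2 (y = -⅛*44 = -11/2 ≈ -5.5000)
k(K(6)) + y*m(6) = (12 + 2*(-8)² + 6*(-8)) - 11/2*(-4) = (12 + 2*64 - 48) + 22 = (12 + 128 - 48) + 22 = 92 + 22 = 114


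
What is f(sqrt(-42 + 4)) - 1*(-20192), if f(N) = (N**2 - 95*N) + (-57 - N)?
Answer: 20097 - 96*I*sqrt(38) ≈ 20097.0 - 591.78*I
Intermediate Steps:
f(N) = -57 + N**2 - 96*N
f(sqrt(-42 + 4)) - 1*(-20192) = (-57 + (sqrt(-42 + 4))**2 - 96*sqrt(-42 + 4)) - 1*(-20192) = (-57 + (sqrt(-38))**2 - 96*I*sqrt(38)) + 20192 = (-57 + (I*sqrt(38))**2 - 96*I*sqrt(38)) + 20192 = (-57 - 38 - 96*I*sqrt(38)) + 20192 = (-95 - 96*I*sqrt(38)) + 20192 = 20097 - 96*I*sqrt(38)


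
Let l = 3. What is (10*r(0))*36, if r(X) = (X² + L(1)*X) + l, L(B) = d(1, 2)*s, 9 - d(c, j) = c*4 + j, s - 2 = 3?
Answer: 1080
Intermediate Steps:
s = 5 (s = 2 + 3 = 5)
d(c, j) = 9 - j - 4*c (d(c, j) = 9 - (c*4 + j) = 9 - (4*c + j) = 9 - (j + 4*c) = 9 + (-j - 4*c) = 9 - j - 4*c)
L(B) = 15 (L(B) = (9 - 1*2 - 4*1)*5 = (9 - 2 - 4)*5 = 3*5 = 15)
r(X) = 3 + X² + 15*X (r(X) = (X² + 15*X) + 3 = 3 + X² + 15*X)
(10*r(0))*36 = (10*(3 + 0² + 15*0))*36 = (10*(3 + 0 + 0))*36 = (10*3)*36 = 30*36 = 1080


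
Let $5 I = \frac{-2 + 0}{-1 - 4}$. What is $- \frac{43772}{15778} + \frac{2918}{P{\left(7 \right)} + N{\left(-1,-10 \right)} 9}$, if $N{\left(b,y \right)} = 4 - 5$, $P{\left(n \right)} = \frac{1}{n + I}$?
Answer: $- \frac{41927299}{126224} \approx -332.17$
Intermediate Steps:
$I = \frac{2}{25}$ ($I = \frac{\left(-2 + 0\right) \frac{1}{-1 - 4}}{5} = \frac{\left(-2\right) \frac{1}{-5}}{5} = \frac{\left(-2\right) \left(- \frac{1}{5}\right)}{5} = \frac{1}{5} \cdot \frac{2}{5} = \frac{2}{25} \approx 0.08$)
$P{\left(n \right)} = \frac{1}{\frac{2}{25} + n}$ ($P{\left(n \right)} = \frac{1}{n + \frac{2}{25}} = \frac{1}{\frac{2}{25} + n}$)
$N{\left(b,y \right)} = -1$ ($N{\left(b,y \right)} = 4 - 5 = -1$)
$- \frac{43772}{15778} + \frac{2918}{P{\left(7 \right)} + N{\left(-1,-10 \right)} 9} = - \frac{43772}{15778} + \frac{2918}{\frac{25}{2 + 25 \cdot 7} - 9} = \left(-43772\right) \frac{1}{15778} + \frac{2918}{\frac{25}{2 + 175} - 9} = - \frac{21886}{7889} + \frac{2918}{\frac{25}{177} - 9} = - \frac{21886}{7889} + \frac{2918}{- \frac{1568}{177}} = - \frac{21886}{7889} + 2918 \left(- \frac{177}{1568}\right) = - \frac{21886}{7889} - \frac{258243}{784} = - \frac{41927299}{126224}$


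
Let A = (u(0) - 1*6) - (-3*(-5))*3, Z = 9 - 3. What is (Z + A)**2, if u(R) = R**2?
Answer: 2025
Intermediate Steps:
Z = 6
A = -51 (A = (0**2 - 1*6) - (-3*(-5))*3 = (0 - 6) - 15*3 = -6 - 1*45 = -6 - 45 = -51)
(Z + A)**2 = (6 - 51)**2 = (-45)**2 = 2025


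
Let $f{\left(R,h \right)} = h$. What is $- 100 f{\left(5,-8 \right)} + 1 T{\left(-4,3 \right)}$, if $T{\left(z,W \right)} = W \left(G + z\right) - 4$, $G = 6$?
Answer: $802$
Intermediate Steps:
$T{\left(z,W \right)} = -4 + W \left(6 + z\right)$ ($T{\left(z,W \right)} = W \left(6 + z\right) - 4 = -4 + W \left(6 + z\right)$)
$- 100 f{\left(5,-8 \right)} + 1 T{\left(-4,3 \right)} = \left(-100\right) \left(-8\right) + 1 \left(-4 + 6 \cdot 3 + 3 \left(-4\right)\right) = 800 + 1 \left(-4 + 18 - 12\right) = 800 + 1 \cdot 2 = 800 + 2 = 802$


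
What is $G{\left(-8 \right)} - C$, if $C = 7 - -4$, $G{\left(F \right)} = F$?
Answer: $-19$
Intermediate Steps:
$C = 11$ ($C = 7 + 4 = 11$)
$G{\left(-8 \right)} - C = -8 - 11 = -19$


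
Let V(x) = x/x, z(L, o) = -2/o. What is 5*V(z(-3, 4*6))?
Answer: 5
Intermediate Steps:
V(x) = 1
5*V(z(-3, 4*6)) = 5*1 = 5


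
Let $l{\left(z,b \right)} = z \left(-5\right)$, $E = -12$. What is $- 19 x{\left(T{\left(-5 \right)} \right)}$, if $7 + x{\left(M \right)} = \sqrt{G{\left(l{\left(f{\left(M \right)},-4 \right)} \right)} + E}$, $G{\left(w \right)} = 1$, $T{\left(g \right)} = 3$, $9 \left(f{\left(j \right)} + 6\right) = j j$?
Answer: $133 - 19 i \sqrt{11} \approx 133.0 - 63.016 i$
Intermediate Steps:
$f{\left(j \right)} = -6 + \frac{j^{2}}{9}$ ($f{\left(j \right)} = -6 + \frac{j j}{9} = -6 + \frac{j^{2}}{9}$)
$l{\left(z,b \right)} = - 5 z$
$x{\left(M \right)} = -7 + i \sqrt{11}$ ($x{\left(M \right)} = -7 + \sqrt{1 - 12} = -7 + \sqrt{-11} = -7 + i \sqrt{11}$)
$- 19 x{\left(T{\left(-5 \right)} \right)} = - 19 \left(-7 + i \sqrt{11}\right) = 133 - 19 i \sqrt{11}$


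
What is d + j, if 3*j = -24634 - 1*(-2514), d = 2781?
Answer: -13777/3 ≈ -4592.3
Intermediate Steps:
j = -22120/3 (j = (-24634 - 1*(-2514))/3 = (-24634 + 2514)/3 = (⅓)*(-22120) = -22120/3 ≈ -7373.3)
d + j = 2781 - 22120/3 = -13777/3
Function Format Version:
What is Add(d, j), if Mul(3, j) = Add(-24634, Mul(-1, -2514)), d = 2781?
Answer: Rational(-13777, 3) ≈ -4592.3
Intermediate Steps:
j = Rational(-22120, 3) (j = Mul(Rational(1, 3), Add(-24634, Mul(-1, -2514))) = Mul(Rational(1, 3), Add(-24634, 2514)) = Mul(Rational(1, 3), -22120) = Rational(-22120, 3) ≈ -7373.3)
Add(d, j) = Add(2781, Rational(-22120, 3)) = Rational(-13777, 3)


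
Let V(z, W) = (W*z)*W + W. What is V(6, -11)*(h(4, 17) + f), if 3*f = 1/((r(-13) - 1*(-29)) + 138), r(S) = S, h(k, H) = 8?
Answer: 240305/42 ≈ 5721.5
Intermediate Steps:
V(z, W) = W + z*W² (V(z, W) = z*W² + W = W + z*W²)
f = 1/462 (f = 1/(3*((-13 - 1*(-29)) + 138)) = 1/(3*((-13 + 29) + 138)) = 1/(3*(16 + 138)) = (⅓)/154 = (⅓)*(1/154) = 1/462 ≈ 0.0021645)
V(6, -11)*(h(4, 17) + f) = (-11*(1 - 11*6))*(8 + 1/462) = -11*(1 - 66)*(3697/462) = -11*(-65)*(3697/462) = 715*(3697/462) = 240305/42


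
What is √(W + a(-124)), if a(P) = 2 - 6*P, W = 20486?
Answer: 4*√1327 ≈ 145.71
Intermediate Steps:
√(W + a(-124)) = √(20486 + (2 - 6*(-124))) = √(20486 + (2 + 744)) = √(20486 + 746) = √21232 = 4*√1327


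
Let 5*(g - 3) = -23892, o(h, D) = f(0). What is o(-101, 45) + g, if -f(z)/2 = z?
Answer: -23877/5 ≈ -4775.4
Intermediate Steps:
f(z) = -2*z
o(h, D) = 0 (o(h, D) = -2*0 = 0)
g = -23877/5 (g = 3 + (⅕)*(-23892) = 3 - 23892/5 = -23877/5 ≈ -4775.4)
o(-101, 45) + g = 0 - 23877/5 = -23877/5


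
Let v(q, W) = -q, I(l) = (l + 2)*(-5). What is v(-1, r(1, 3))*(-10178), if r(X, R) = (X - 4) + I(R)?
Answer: -10178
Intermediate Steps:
I(l) = -10 - 5*l (I(l) = (2 + l)*(-5) = -10 - 5*l)
r(X, R) = -14 + X - 5*R (r(X, R) = (X - 4) + (-10 - 5*R) = (-4 + X) + (-10 - 5*R) = -14 + X - 5*R)
v(-1, r(1, 3))*(-10178) = -1*(-1)*(-10178) = 1*(-10178) = -10178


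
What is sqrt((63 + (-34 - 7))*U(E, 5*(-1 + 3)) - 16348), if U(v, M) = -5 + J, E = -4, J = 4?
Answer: I*sqrt(16370) ≈ 127.95*I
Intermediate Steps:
U(v, M) = -1 (U(v, M) = -5 + 4 = -1)
sqrt((63 + (-34 - 7))*U(E, 5*(-1 + 3)) - 16348) = sqrt((63 + (-34 - 7))*(-1) - 16348) = sqrt((63 - 41)*(-1) - 16348) = sqrt(22*(-1) - 16348) = sqrt(-22 - 16348) = sqrt(-16370) = I*sqrt(16370)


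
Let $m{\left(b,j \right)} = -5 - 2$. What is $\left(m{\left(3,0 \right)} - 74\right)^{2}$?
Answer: $6561$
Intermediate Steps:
$m{\left(b,j \right)} = -7$ ($m{\left(b,j \right)} = -5 - 2 = -7$)
$\left(m{\left(3,0 \right)} - 74\right)^{2} = \left(-7 - 74\right)^{2} = \left(-81\right)^{2} = 6561$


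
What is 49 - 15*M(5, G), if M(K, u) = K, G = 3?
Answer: -26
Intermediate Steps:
49 - 15*M(5, G) = 49 - 15*5 = 49 - 75 = -26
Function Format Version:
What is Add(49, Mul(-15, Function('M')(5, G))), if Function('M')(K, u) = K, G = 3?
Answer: -26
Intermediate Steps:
Add(49, Mul(-15, Function('M')(5, G))) = Add(49, Mul(-15, 5)) = Add(49, -75) = -26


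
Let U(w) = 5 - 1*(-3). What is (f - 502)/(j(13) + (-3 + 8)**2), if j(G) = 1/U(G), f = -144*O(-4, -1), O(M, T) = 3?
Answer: -7472/201 ≈ -37.174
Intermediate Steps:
U(w) = 8 (U(w) = 5 + 3 = 8)
f = -432 (f = -144*3 = -432)
j(G) = 1/8
(f - 502)/(j(13) + (-3 + 8)**2) = (-432 - 502)/(1/8 + (-3 + 8)**2) = -934/(1/8 + 5**2) = -934/(1/8 + 25) = -934/201/8 = -934*8/201 = -7472/201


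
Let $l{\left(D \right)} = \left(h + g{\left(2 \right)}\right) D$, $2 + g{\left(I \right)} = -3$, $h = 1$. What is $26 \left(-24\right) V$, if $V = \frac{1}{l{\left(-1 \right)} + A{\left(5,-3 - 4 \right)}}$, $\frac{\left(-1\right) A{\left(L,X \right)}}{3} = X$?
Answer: $- \frac{624}{25} \approx -24.96$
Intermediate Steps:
$g{\left(I \right)} = -5$ ($g{\left(I \right)} = -2 - 3 = -5$)
$l{\left(D \right)} = - 4 D$ ($l{\left(D \right)} = \left(1 - 5\right) D = - 4 D$)
$A{\left(L,X \right)} = - 3 X$
$V = \frac{1}{25}$ ($V = \frac{1}{\left(-4\right) \left(-1\right) - 3 \left(-3 - 4\right)} = \frac{1}{4 - -21} = \frac{1}{4 + 21} = \frac{1}{25} \approx 0.04$)
$26 \left(-24\right) V = 26 \left(-24\right) \frac{1}{25} = \left(-624\right) \frac{1}{25} = - \frac{624}{25}$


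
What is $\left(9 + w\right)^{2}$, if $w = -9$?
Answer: $0$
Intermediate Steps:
$\left(9 + w\right)^{2} = \left(9 - 9\right)^{2} = 0^{2} = 0$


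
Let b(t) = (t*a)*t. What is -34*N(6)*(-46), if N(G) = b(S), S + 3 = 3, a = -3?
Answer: 0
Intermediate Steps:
S = 0 (S = -3 + 3 = 0)
b(t) = -3*t**2 (b(t) = (t*(-3))*t = (-3*t)*t = -3*t**2)
N(G) = 0 (N(G) = -3*0**2 = -3*0 = 0)
-34*N(6)*(-46) = -34*0*(-46) = 0*(-46) = 0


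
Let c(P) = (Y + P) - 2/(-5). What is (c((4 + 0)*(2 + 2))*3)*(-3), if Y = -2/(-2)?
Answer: -783/5 ≈ -156.60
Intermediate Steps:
Y = 1 (Y = -2*(-½) = 1)
c(P) = 7/5 + P (c(P) = (1 + P) - 2/(-5) = (1 + P) - 2*(-⅕) = (1 + P) + ⅖ = 7/5 + P)
(c((4 + 0)*(2 + 2))*3)*(-3) = ((7/5 + (4 + 0)*(2 + 2))*3)*(-3) = ((7/5 + 4*4)*3)*(-3) = ((7/5 + 16)*3)*(-3) = ((87/5)*3)*(-3) = (261/5)*(-3) = -783/5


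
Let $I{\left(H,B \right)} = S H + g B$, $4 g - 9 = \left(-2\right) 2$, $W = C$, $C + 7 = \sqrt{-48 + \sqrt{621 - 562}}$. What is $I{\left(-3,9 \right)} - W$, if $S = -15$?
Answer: $\frac{253}{4} - \sqrt{-48 + \sqrt{59}} \approx 63.25 - 6.3497 i$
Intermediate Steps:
$C = -7 + \sqrt{-48 + \sqrt{59}}$ ($C = -7 + \sqrt{-48 + \sqrt{621 - 562}} = -7 + \sqrt{-48 + \sqrt{59}} \approx -7.0 + 6.3497 i$)
$W = -7 + i \sqrt{48 - \sqrt{59}} \approx -7.0 + 6.3497 i$
$g = \frac{5}{4}$ ($g = \frac{9}{4} + \frac{\left(-2\right) 2}{4} = \frac{9}{4} + \frac{1}{4} \left(-4\right) = \frac{9}{4} - 1 = \frac{5}{4} \approx 1.25$)
$I{\left(H,B \right)} = - 15 H + \frac{5 B}{4}$
$I{\left(-3,9 \right)} - W = \left(\left(-15\right) \left(-3\right) + \frac{5}{4} \cdot 9\right) - \left(-7 + i \sqrt{48 - \sqrt{59}}\right) = \left(45 + \frac{45}{4}\right) + \left(7 - i \sqrt{48 - \sqrt{59}}\right) = \frac{225}{4} + \left(7 - i \sqrt{48 - \sqrt{59}}\right) = \frac{253}{4} - i \sqrt{48 - \sqrt{59}}$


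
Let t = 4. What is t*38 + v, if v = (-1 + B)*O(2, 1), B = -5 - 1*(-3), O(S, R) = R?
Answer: 149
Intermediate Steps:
B = -2 (B = -5 + 3 = -2)
v = -3 (v = (-1 - 2)*1 = -3*1 = -3)
t*38 + v = 4*38 - 3 = 152 - 3 = 149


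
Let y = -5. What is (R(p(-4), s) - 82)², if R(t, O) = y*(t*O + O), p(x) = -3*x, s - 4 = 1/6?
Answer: 4481689/36 ≈ 1.2449e+5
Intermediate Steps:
s = 25/6 (s = 4 + 1/6 = 4 + ⅙ = 25/6 ≈ 4.1667)
R(t, O) = -5*O - 5*O*t (R(t, O) = -5*(t*O + O) = -5*(O*t + O) = -5*(O + O*t) = -5*O - 5*O*t)
(R(p(-4), s) - 82)² = (-5*25/6*(1 - 3*(-4)) - 82)² = (-5*25/6*(1 + 12) - 82)² = (-5*25/6*13 - 82)² = (-1625/6 - 82)² = (-2117/6)² = 4481689/36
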